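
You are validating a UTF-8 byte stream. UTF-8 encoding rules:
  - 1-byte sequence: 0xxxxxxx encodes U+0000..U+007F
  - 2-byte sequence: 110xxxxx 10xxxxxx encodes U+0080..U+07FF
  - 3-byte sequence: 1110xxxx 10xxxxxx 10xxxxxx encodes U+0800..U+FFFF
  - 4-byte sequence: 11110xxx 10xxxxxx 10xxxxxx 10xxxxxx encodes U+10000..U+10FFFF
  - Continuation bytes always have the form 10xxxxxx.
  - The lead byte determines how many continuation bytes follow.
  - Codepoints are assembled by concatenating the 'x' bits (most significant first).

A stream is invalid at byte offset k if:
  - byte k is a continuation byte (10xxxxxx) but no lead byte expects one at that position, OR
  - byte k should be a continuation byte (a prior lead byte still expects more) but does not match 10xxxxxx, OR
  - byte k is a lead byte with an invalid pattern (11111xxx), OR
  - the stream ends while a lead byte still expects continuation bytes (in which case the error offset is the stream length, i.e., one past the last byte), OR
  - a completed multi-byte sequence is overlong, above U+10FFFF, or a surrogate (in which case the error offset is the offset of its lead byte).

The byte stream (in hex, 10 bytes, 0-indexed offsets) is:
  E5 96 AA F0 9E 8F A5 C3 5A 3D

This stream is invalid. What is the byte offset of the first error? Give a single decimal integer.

Answer: 8

Derivation:
Byte[0]=E5: 3-byte lead, need 2 cont bytes. acc=0x5
Byte[1]=96: continuation. acc=(acc<<6)|0x16=0x156
Byte[2]=AA: continuation. acc=(acc<<6)|0x2A=0x55AA
Completed: cp=U+55AA (starts at byte 0)
Byte[3]=F0: 4-byte lead, need 3 cont bytes. acc=0x0
Byte[4]=9E: continuation. acc=(acc<<6)|0x1E=0x1E
Byte[5]=8F: continuation. acc=(acc<<6)|0x0F=0x78F
Byte[6]=A5: continuation. acc=(acc<<6)|0x25=0x1E3E5
Completed: cp=U+1E3E5 (starts at byte 3)
Byte[7]=C3: 2-byte lead, need 1 cont bytes. acc=0x3
Byte[8]=5A: expected 10xxxxxx continuation. INVALID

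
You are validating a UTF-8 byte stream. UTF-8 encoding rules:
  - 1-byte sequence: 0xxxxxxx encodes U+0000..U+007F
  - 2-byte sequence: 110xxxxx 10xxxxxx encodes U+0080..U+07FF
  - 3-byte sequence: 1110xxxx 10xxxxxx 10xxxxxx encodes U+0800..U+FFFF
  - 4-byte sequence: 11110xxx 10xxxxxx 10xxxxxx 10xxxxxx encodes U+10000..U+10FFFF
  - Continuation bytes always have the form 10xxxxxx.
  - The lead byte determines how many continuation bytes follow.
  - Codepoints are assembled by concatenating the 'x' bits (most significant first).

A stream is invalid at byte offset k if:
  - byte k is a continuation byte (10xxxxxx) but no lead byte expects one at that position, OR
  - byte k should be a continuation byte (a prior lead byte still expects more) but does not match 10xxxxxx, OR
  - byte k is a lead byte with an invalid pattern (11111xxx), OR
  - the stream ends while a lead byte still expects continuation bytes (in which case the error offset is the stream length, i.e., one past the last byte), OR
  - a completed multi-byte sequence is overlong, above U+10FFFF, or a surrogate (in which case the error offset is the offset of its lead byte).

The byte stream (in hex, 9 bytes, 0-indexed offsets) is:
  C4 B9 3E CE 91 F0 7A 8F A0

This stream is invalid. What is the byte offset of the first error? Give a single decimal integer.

Answer: 6

Derivation:
Byte[0]=C4: 2-byte lead, need 1 cont bytes. acc=0x4
Byte[1]=B9: continuation. acc=(acc<<6)|0x39=0x139
Completed: cp=U+0139 (starts at byte 0)
Byte[2]=3E: 1-byte ASCII. cp=U+003E
Byte[3]=CE: 2-byte lead, need 1 cont bytes. acc=0xE
Byte[4]=91: continuation. acc=(acc<<6)|0x11=0x391
Completed: cp=U+0391 (starts at byte 3)
Byte[5]=F0: 4-byte lead, need 3 cont bytes. acc=0x0
Byte[6]=7A: expected 10xxxxxx continuation. INVALID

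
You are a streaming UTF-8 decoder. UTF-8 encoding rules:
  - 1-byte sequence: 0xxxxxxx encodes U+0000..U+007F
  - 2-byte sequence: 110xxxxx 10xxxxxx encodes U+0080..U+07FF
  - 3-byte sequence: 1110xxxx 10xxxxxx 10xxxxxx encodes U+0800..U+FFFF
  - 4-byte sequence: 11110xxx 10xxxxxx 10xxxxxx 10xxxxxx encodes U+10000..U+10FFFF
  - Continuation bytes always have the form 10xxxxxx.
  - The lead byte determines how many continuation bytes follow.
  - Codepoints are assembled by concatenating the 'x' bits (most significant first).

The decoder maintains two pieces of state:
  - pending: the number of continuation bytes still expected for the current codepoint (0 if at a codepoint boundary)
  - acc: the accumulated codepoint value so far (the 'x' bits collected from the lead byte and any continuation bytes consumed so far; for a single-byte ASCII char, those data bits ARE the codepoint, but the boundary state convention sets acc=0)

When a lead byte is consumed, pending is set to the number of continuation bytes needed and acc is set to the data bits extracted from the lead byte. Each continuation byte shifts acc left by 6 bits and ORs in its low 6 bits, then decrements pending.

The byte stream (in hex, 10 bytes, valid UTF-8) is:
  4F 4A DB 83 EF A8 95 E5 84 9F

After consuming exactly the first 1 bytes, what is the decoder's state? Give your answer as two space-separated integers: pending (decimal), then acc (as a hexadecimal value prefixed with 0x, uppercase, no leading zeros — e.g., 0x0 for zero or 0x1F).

Answer: 0 0x0

Derivation:
Byte[0]=4F: 1-byte. pending=0, acc=0x0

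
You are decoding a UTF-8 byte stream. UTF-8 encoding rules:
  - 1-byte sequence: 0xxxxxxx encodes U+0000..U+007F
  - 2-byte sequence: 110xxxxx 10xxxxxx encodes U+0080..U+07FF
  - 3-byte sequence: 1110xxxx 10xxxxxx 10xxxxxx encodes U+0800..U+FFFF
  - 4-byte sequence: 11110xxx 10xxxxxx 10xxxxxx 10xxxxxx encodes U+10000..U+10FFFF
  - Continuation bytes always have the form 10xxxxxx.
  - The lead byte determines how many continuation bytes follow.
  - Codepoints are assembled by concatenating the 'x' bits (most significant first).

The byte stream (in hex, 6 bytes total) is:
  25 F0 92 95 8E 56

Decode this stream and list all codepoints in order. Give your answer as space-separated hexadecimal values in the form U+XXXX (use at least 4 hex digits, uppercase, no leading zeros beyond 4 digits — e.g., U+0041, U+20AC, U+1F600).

Byte[0]=25: 1-byte ASCII. cp=U+0025
Byte[1]=F0: 4-byte lead, need 3 cont bytes. acc=0x0
Byte[2]=92: continuation. acc=(acc<<6)|0x12=0x12
Byte[3]=95: continuation. acc=(acc<<6)|0x15=0x495
Byte[4]=8E: continuation. acc=(acc<<6)|0x0E=0x1254E
Completed: cp=U+1254E (starts at byte 1)
Byte[5]=56: 1-byte ASCII. cp=U+0056

Answer: U+0025 U+1254E U+0056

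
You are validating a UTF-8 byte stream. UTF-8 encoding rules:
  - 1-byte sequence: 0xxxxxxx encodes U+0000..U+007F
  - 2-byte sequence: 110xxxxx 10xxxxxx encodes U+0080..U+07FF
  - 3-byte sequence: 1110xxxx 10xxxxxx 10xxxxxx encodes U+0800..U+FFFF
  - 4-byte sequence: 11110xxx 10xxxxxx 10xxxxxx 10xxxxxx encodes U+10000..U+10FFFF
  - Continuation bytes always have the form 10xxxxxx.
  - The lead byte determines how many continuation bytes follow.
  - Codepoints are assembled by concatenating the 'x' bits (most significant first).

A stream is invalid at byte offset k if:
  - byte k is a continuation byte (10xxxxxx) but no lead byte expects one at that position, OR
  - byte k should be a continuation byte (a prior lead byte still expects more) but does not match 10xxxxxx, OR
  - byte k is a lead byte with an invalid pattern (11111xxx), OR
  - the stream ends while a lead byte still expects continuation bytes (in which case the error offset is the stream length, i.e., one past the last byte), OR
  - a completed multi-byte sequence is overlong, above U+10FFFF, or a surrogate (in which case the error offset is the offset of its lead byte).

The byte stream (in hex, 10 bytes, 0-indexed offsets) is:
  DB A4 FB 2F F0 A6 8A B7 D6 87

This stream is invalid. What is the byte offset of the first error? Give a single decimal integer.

Answer: 2

Derivation:
Byte[0]=DB: 2-byte lead, need 1 cont bytes. acc=0x1B
Byte[1]=A4: continuation. acc=(acc<<6)|0x24=0x6E4
Completed: cp=U+06E4 (starts at byte 0)
Byte[2]=FB: INVALID lead byte (not 0xxx/110x/1110/11110)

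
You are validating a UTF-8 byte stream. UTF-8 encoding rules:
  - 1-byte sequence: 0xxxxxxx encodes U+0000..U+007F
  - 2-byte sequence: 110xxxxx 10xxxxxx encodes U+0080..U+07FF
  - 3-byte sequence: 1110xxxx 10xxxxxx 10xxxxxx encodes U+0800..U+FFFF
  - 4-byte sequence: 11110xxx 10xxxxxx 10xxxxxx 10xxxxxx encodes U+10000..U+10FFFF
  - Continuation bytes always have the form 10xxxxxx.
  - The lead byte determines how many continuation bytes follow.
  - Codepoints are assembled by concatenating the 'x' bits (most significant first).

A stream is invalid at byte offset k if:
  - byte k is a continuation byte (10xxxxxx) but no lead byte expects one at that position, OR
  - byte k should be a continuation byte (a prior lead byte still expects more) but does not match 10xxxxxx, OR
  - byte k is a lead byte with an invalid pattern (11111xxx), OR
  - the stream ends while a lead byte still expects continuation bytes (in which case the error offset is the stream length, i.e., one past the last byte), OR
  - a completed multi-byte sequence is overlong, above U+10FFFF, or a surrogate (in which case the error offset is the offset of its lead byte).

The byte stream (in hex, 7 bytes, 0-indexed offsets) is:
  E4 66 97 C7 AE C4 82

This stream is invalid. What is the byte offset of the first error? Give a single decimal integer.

Byte[0]=E4: 3-byte lead, need 2 cont bytes. acc=0x4
Byte[1]=66: expected 10xxxxxx continuation. INVALID

Answer: 1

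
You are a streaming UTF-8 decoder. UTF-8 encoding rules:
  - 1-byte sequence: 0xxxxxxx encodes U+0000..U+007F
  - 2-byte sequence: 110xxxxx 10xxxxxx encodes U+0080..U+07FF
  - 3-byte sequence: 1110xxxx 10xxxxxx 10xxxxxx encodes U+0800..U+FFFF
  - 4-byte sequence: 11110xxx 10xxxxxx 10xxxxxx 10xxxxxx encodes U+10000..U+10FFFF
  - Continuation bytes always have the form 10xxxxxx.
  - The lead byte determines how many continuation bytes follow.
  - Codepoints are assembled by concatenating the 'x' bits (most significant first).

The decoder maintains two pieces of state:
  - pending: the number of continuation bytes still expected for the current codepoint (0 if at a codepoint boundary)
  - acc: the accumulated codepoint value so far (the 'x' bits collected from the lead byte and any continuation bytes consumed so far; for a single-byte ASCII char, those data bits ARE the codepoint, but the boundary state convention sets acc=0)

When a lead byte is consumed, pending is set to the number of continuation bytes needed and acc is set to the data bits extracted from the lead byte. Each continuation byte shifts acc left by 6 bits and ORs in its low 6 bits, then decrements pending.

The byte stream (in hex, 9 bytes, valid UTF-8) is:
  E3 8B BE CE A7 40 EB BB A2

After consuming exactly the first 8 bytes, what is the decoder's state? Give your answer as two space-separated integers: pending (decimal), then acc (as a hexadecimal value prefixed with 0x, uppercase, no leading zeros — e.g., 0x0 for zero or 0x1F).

Answer: 1 0x2FB

Derivation:
Byte[0]=E3: 3-byte lead. pending=2, acc=0x3
Byte[1]=8B: continuation. acc=(acc<<6)|0x0B=0xCB, pending=1
Byte[2]=BE: continuation. acc=(acc<<6)|0x3E=0x32FE, pending=0
Byte[3]=CE: 2-byte lead. pending=1, acc=0xE
Byte[4]=A7: continuation. acc=(acc<<6)|0x27=0x3A7, pending=0
Byte[5]=40: 1-byte. pending=0, acc=0x0
Byte[6]=EB: 3-byte lead. pending=2, acc=0xB
Byte[7]=BB: continuation. acc=(acc<<6)|0x3B=0x2FB, pending=1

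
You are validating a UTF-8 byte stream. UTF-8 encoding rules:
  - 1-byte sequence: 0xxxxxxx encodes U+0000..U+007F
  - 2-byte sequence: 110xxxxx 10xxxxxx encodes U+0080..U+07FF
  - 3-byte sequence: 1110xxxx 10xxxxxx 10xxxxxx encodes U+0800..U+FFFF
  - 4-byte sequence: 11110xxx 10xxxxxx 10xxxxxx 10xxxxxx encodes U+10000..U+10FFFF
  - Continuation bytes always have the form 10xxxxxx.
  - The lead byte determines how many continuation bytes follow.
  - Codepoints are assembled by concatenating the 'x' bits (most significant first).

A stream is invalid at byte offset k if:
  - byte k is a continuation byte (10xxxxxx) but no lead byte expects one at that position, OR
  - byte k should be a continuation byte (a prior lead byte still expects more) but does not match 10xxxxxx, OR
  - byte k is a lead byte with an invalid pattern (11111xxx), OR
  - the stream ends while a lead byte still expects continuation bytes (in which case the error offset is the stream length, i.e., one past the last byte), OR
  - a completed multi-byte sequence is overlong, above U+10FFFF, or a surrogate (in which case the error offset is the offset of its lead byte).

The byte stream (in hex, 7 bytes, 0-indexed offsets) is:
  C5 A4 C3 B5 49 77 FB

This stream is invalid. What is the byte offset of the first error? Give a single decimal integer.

Answer: 6

Derivation:
Byte[0]=C5: 2-byte lead, need 1 cont bytes. acc=0x5
Byte[1]=A4: continuation. acc=(acc<<6)|0x24=0x164
Completed: cp=U+0164 (starts at byte 0)
Byte[2]=C3: 2-byte lead, need 1 cont bytes. acc=0x3
Byte[3]=B5: continuation. acc=(acc<<6)|0x35=0xF5
Completed: cp=U+00F5 (starts at byte 2)
Byte[4]=49: 1-byte ASCII. cp=U+0049
Byte[5]=77: 1-byte ASCII. cp=U+0077
Byte[6]=FB: INVALID lead byte (not 0xxx/110x/1110/11110)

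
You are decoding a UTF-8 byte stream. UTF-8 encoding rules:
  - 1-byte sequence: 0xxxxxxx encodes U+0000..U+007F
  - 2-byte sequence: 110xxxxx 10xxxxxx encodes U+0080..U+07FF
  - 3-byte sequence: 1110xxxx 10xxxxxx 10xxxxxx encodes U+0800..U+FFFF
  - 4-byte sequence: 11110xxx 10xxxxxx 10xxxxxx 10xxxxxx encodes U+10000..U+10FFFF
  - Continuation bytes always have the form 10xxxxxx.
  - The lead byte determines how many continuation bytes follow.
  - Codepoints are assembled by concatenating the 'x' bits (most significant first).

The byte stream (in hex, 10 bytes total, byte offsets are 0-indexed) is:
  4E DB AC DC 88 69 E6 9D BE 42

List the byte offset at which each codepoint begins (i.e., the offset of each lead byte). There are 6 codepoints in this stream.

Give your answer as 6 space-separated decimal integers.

Byte[0]=4E: 1-byte ASCII. cp=U+004E
Byte[1]=DB: 2-byte lead, need 1 cont bytes. acc=0x1B
Byte[2]=AC: continuation. acc=(acc<<6)|0x2C=0x6EC
Completed: cp=U+06EC (starts at byte 1)
Byte[3]=DC: 2-byte lead, need 1 cont bytes. acc=0x1C
Byte[4]=88: continuation. acc=(acc<<6)|0x08=0x708
Completed: cp=U+0708 (starts at byte 3)
Byte[5]=69: 1-byte ASCII. cp=U+0069
Byte[6]=E6: 3-byte lead, need 2 cont bytes. acc=0x6
Byte[7]=9D: continuation. acc=(acc<<6)|0x1D=0x19D
Byte[8]=BE: continuation. acc=(acc<<6)|0x3E=0x677E
Completed: cp=U+677E (starts at byte 6)
Byte[9]=42: 1-byte ASCII. cp=U+0042

Answer: 0 1 3 5 6 9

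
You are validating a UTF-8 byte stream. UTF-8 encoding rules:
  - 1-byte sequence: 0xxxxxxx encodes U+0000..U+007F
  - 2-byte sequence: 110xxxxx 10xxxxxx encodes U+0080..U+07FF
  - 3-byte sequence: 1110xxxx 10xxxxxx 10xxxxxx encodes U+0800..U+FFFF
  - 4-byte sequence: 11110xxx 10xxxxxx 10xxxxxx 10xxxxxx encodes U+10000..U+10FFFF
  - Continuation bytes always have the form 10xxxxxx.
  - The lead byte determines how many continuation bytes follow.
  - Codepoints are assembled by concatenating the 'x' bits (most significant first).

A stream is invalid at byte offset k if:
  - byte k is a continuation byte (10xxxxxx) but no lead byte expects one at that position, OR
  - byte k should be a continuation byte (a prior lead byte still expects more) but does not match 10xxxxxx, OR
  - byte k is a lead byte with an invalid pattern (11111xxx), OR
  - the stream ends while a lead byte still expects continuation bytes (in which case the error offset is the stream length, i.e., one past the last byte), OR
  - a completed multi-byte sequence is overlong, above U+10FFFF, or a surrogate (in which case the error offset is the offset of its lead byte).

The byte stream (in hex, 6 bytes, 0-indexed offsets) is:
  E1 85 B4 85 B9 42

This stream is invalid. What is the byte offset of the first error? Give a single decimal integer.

Answer: 3

Derivation:
Byte[0]=E1: 3-byte lead, need 2 cont bytes. acc=0x1
Byte[1]=85: continuation. acc=(acc<<6)|0x05=0x45
Byte[2]=B4: continuation. acc=(acc<<6)|0x34=0x1174
Completed: cp=U+1174 (starts at byte 0)
Byte[3]=85: INVALID lead byte (not 0xxx/110x/1110/11110)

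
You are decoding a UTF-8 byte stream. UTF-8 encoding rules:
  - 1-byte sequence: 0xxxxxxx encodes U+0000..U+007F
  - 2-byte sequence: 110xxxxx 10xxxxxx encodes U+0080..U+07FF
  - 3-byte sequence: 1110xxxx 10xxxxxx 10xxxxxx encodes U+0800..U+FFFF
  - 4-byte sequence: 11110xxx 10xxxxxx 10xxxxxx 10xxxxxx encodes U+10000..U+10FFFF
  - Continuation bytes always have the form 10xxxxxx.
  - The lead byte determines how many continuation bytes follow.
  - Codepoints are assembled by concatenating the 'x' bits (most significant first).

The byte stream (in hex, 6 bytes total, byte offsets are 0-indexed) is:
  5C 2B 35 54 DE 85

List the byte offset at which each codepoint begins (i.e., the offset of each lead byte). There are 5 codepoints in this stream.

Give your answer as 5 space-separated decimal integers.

Byte[0]=5C: 1-byte ASCII. cp=U+005C
Byte[1]=2B: 1-byte ASCII. cp=U+002B
Byte[2]=35: 1-byte ASCII. cp=U+0035
Byte[3]=54: 1-byte ASCII. cp=U+0054
Byte[4]=DE: 2-byte lead, need 1 cont bytes. acc=0x1E
Byte[5]=85: continuation. acc=(acc<<6)|0x05=0x785
Completed: cp=U+0785 (starts at byte 4)

Answer: 0 1 2 3 4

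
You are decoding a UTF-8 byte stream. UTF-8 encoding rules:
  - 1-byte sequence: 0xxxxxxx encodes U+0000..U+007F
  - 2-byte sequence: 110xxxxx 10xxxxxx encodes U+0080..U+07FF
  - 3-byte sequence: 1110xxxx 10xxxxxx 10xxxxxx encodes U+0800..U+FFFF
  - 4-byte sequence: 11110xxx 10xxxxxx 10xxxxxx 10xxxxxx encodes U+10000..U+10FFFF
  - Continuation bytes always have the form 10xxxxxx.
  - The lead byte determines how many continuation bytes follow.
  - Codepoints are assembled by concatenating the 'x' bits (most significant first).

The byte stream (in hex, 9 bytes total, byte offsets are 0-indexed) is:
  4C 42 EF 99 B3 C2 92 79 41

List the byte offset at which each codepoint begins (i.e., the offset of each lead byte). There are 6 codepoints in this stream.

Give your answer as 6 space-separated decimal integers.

Byte[0]=4C: 1-byte ASCII. cp=U+004C
Byte[1]=42: 1-byte ASCII. cp=U+0042
Byte[2]=EF: 3-byte lead, need 2 cont bytes. acc=0xF
Byte[3]=99: continuation. acc=(acc<<6)|0x19=0x3D9
Byte[4]=B3: continuation. acc=(acc<<6)|0x33=0xF673
Completed: cp=U+F673 (starts at byte 2)
Byte[5]=C2: 2-byte lead, need 1 cont bytes. acc=0x2
Byte[6]=92: continuation. acc=(acc<<6)|0x12=0x92
Completed: cp=U+0092 (starts at byte 5)
Byte[7]=79: 1-byte ASCII. cp=U+0079
Byte[8]=41: 1-byte ASCII. cp=U+0041

Answer: 0 1 2 5 7 8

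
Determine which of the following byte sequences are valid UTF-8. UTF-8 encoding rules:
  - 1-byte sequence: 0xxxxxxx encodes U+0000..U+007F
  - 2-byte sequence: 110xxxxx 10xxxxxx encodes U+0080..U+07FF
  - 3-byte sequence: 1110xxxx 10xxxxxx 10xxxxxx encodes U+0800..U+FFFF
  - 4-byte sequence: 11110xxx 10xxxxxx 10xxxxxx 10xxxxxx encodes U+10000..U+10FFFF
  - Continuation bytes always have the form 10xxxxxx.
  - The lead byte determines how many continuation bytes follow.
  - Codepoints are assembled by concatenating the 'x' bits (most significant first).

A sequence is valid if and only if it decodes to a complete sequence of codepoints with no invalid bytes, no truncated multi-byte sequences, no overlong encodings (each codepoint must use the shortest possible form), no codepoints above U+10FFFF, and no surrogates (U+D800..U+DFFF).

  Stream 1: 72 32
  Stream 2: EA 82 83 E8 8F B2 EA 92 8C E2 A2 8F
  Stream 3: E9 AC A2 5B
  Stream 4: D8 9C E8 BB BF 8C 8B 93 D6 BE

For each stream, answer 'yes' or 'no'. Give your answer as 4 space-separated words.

Answer: yes yes yes no

Derivation:
Stream 1: decodes cleanly. VALID
Stream 2: decodes cleanly. VALID
Stream 3: decodes cleanly. VALID
Stream 4: error at byte offset 5. INVALID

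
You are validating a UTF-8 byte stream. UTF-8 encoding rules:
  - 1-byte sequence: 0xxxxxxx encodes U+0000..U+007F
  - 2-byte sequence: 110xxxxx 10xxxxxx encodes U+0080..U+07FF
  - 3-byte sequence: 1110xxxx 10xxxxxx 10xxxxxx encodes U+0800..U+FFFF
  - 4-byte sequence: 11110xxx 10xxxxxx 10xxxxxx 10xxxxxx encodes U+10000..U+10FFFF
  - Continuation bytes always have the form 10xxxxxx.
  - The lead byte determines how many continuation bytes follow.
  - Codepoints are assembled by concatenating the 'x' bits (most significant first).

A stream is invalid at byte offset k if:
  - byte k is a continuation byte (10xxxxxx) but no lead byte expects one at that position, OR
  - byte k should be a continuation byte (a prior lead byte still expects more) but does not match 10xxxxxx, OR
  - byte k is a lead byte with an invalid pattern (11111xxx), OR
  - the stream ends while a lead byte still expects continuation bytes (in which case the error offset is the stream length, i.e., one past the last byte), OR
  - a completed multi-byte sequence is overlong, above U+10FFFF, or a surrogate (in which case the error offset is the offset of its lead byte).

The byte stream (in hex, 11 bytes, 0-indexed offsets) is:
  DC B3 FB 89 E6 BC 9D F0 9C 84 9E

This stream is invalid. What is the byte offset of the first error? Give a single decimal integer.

Answer: 2

Derivation:
Byte[0]=DC: 2-byte lead, need 1 cont bytes. acc=0x1C
Byte[1]=B3: continuation. acc=(acc<<6)|0x33=0x733
Completed: cp=U+0733 (starts at byte 0)
Byte[2]=FB: INVALID lead byte (not 0xxx/110x/1110/11110)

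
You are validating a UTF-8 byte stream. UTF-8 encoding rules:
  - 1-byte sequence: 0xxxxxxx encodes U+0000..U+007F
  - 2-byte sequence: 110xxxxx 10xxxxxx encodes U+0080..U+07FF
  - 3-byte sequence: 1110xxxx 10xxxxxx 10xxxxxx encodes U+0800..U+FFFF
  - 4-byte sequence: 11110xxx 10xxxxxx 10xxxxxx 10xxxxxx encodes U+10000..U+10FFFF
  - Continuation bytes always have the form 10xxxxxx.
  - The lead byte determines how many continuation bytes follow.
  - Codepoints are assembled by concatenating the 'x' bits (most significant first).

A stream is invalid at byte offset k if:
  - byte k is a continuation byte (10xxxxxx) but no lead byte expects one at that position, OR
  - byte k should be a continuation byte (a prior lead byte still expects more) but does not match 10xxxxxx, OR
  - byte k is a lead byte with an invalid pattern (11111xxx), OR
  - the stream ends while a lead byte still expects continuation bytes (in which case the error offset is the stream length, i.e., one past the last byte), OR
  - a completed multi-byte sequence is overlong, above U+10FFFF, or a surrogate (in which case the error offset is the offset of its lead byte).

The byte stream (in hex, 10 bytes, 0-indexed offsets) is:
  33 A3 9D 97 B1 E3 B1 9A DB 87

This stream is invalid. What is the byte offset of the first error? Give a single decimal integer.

Byte[0]=33: 1-byte ASCII. cp=U+0033
Byte[1]=A3: INVALID lead byte (not 0xxx/110x/1110/11110)

Answer: 1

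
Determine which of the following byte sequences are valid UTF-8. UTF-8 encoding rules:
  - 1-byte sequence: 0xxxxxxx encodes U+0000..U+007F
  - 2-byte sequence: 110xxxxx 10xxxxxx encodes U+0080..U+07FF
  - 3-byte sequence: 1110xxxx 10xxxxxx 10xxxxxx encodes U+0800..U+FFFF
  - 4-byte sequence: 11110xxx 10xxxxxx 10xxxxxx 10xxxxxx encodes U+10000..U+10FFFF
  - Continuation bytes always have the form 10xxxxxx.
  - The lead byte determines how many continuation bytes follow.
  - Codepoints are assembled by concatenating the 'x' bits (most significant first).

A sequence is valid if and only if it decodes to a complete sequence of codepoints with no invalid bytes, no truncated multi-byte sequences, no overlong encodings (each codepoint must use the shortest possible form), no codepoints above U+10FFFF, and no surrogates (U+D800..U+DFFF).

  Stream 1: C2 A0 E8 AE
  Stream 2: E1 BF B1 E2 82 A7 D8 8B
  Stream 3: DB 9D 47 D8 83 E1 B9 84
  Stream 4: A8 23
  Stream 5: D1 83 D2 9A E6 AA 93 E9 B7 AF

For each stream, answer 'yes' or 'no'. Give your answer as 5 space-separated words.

Stream 1: error at byte offset 4. INVALID
Stream 2: decodes cleanly. VALID
Stream 3: decodes cleanly. VALID
Stream 4: error at byte offset 0. INVALID
Stream 5: decodes cleanly. VALID

Answer: no yes yes no yes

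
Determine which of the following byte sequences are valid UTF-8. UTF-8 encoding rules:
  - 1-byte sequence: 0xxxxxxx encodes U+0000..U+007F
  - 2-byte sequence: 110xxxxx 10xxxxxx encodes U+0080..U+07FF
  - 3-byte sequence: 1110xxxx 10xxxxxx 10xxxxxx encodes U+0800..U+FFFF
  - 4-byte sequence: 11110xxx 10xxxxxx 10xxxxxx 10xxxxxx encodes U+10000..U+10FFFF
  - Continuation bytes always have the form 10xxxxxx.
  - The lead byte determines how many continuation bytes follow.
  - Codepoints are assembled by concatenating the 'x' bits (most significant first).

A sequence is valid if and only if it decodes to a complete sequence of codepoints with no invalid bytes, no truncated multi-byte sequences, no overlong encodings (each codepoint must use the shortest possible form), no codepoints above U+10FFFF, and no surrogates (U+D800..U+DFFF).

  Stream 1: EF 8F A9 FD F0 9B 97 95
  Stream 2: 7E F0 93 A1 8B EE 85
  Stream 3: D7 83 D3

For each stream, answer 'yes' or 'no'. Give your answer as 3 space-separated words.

Stream 1: error at byte offset 3. INVALID
Stream 2: error at byte offset 7. INVALID
Stream 3: error at byte offset 3. INVALID

Answer: no no no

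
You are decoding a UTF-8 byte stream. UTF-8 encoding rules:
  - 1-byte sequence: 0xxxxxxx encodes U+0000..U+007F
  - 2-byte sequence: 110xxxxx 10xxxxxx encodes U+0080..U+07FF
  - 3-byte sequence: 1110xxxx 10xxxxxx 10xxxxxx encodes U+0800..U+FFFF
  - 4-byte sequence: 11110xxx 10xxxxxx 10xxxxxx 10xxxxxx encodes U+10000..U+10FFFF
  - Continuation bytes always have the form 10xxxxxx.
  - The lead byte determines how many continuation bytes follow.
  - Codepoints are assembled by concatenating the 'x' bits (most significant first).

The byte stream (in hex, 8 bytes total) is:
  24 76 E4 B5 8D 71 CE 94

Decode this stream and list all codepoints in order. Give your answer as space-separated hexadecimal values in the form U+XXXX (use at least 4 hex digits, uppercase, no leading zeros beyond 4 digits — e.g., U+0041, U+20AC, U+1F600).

Answer: U+0024 U+0076 U+4D4D U+0071 U+0394

Derivation:
Byte[0]=24: 1-byte ASCII. cp=U+0024
Byte[1]=76: 1-byte ASCII. cp=U+0076
Byte[2]=E4: 3-byte lead, need 2 cont bytes. acc=0x4
Byte[3]=B5: continuation. acc=(acc<<6)|0x35=0x135
Byte[4]=8D: continuation. acc=(acc<<6)|0x0D=0x4D4D
Completed: cp=U+4D4D (starts at byte 2)
Byte[5]=71: 1-byte ASCII. cp=U+0071
Byte[6]=CE: 2-byte lead, need 1 cont bytes. acc=0xE
Byte[7]=94: continuation. acc=(acc<<6)|0x14=0x394
Completed: cp=U+0394 (starts at byte 6)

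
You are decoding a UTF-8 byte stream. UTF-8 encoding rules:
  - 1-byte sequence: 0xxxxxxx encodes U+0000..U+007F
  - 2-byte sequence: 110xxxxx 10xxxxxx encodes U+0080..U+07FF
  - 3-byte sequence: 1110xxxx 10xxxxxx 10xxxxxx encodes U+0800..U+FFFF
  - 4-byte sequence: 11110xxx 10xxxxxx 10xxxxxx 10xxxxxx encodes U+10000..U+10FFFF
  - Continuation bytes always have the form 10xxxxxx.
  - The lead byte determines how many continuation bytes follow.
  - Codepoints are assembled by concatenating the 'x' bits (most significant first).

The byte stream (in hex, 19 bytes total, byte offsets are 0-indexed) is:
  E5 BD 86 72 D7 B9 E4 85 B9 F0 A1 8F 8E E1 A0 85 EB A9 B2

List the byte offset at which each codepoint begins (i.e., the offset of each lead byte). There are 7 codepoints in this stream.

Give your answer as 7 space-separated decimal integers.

Answer: 0 3 4 6 9 13 16

Derivation:
Byte[0]=E5: 3-byte lead, need 2 cont bytes. acc=0x5
Byte[1]=BD: continuation. acc=(acc<<6)|0x3D=0x17D
Byte[2]=86: continuation. acc=(acc<<6)|0x06=0x5F46
Completed: cp=U+5F46 (starts at byte 0)
Byte[3]=72: 1-byte ASCII. cp=U+0072
Byte[4]=D7: 2-byte lead, need 1 cont bytes. acc=0x17
Byte[5]=B9: continuation. acc=(acc<<6)|0x39=0x5F9
Completed: cp=U+05F9 (starts at byte 4)
Byte[6]=E4: 3-byte lead, need 2 cont bytes. acc=0x4
Byte[7]=85: continuation. acc=(acc<<6)|0x05=0x105
Byte[8]=B9: continuation. acc=(acc<<6)|0x39=0x4179
Completed: cp=U+4179 (starts at byte 6)
Byte[9]=F0: 4-byte lead, need 3 cont bytes. acc=0x0
Byte[10]=A1: continuation. acc=(acc<<6)|0x21=0x21
Byte[11]=8F: continuation. acc=(acc<<6)|0x0F=0x84F
Byte[12]=8E: continuation. acc=(acc<<6)|0x0E=0x213CE
Completed: cp=U+213CE (starts at byte 9)
Byte[13]=E1: 3-byte lead, need 2 cont bytes. acc=0x1
Byte[14]=A0: continuation. acc=(acc<<6)|0x20=0x60
Byte[15]=85: continuation. acc=(acc<<6)|0x05=0x1805
Completed: cp=U+1805 (starts at byte 13)
Byte[16]=EB: 3-byte lead, need 2 cont bytes. acc=0xB
Byte[17]=A9: continuation. acc=(acc<<6)|0x29=0x2E9
Byte[18]=B2: continuation. acc=(acc<<6)|0x32=0xBA72
Completed: cp=U+BA72 (starts at byte 16)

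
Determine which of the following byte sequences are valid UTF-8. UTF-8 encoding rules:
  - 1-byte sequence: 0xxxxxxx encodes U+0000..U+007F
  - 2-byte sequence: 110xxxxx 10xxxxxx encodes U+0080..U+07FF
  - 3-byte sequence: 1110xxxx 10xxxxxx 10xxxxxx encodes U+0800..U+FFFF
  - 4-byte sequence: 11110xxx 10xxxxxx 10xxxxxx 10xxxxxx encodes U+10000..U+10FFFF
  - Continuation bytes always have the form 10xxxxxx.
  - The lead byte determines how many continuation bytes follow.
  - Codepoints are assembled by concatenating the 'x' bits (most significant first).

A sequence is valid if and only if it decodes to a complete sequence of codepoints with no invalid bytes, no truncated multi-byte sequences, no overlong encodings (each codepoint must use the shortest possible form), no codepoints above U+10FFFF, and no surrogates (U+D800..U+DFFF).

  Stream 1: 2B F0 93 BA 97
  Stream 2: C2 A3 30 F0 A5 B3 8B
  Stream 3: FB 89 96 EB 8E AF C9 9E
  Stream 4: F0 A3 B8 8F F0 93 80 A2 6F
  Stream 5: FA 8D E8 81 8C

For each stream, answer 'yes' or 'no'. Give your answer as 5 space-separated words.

Answer: yes yes no yes no

Derivation:
Stream 1: decodes cleanly. VALID
Stream 2: decodes cleanly. VALID
Stream 3: error at byte offset 0. INVALID
Stream 4: decodes cleanly. VALID
Stream 5: error at byte offset 0. INVALID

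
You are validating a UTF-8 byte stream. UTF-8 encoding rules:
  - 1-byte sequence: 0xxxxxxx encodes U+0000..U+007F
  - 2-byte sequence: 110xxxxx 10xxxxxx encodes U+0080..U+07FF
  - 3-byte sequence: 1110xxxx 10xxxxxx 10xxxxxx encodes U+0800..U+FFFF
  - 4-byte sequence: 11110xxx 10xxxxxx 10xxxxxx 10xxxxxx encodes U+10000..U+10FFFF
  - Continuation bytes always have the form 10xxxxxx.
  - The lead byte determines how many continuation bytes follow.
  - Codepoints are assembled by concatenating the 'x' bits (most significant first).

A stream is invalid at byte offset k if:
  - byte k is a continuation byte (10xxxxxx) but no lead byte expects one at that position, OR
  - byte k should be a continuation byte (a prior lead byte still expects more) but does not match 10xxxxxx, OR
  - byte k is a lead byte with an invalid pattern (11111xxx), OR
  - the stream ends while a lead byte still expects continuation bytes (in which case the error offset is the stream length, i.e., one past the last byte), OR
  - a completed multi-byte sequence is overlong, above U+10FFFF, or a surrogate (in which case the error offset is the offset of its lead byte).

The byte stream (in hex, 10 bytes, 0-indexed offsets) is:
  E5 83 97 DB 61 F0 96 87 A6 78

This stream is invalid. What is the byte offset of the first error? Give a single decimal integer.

Byte[0]=E5: 3-byte lead, need 2 cont bytes. acc=0x5
Byte[1]=83: continuation. acc=(acc<<6)|0x03=0x143
Byte[2]=97: continuation. acc=(acc<<6)|0x17=0x50D7
Completed: cp=U+50D7 (starts at byte 0)
Byte[3]=DB: 2-byte lead, need 1 cont bytes. acc=0x1B
Byte[4]=61: expected 10xxxxxx continuation. INVALID

Answer: 4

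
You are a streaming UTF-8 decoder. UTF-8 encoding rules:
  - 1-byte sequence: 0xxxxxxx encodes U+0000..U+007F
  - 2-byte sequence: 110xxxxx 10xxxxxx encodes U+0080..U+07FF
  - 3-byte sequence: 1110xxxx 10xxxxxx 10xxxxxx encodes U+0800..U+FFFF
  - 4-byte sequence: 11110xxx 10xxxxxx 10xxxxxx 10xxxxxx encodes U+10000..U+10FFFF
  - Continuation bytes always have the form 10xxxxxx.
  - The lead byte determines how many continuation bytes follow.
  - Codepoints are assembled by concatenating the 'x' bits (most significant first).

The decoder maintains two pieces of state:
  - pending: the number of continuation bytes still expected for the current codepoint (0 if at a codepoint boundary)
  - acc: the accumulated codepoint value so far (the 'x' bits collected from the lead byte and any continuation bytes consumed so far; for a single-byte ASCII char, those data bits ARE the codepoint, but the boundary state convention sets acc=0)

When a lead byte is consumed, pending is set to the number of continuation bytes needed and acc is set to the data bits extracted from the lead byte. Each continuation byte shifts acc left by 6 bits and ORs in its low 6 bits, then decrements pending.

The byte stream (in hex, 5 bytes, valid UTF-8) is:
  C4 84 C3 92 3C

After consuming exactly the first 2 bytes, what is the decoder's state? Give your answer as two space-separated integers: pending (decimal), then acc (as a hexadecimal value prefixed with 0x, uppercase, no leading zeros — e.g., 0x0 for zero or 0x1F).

Byte[0]=C4: 2-byte lead. pending=1, acc=0x4
Byte[1]=84: continuation. acc=(acc<<6)|0x04=0x104, pending=0

Answer: 0 0x104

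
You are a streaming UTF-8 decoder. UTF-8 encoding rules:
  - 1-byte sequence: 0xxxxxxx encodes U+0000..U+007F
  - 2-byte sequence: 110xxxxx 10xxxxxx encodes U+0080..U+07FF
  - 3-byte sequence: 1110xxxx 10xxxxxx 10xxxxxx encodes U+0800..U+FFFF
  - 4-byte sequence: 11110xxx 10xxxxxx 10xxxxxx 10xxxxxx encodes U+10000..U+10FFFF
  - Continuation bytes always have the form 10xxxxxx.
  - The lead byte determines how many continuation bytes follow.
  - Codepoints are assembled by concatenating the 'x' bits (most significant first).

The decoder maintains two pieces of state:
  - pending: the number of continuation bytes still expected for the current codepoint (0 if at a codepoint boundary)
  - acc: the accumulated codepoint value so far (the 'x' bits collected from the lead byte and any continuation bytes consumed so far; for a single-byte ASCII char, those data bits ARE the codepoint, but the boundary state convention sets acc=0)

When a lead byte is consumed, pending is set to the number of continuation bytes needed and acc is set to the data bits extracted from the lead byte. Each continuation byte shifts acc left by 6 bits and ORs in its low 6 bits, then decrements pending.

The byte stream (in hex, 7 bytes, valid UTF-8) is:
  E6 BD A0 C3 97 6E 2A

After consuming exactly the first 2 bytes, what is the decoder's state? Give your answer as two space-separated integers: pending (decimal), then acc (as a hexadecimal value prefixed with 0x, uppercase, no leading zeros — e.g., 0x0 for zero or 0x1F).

Byte[0]=E6: 3-byte lead. pending=2, acc=0x6
Byte[1]=BD: continuation. acc=(acc<<6)|0x3D=0x1BD, pending=1

Answer: 1 0x1BD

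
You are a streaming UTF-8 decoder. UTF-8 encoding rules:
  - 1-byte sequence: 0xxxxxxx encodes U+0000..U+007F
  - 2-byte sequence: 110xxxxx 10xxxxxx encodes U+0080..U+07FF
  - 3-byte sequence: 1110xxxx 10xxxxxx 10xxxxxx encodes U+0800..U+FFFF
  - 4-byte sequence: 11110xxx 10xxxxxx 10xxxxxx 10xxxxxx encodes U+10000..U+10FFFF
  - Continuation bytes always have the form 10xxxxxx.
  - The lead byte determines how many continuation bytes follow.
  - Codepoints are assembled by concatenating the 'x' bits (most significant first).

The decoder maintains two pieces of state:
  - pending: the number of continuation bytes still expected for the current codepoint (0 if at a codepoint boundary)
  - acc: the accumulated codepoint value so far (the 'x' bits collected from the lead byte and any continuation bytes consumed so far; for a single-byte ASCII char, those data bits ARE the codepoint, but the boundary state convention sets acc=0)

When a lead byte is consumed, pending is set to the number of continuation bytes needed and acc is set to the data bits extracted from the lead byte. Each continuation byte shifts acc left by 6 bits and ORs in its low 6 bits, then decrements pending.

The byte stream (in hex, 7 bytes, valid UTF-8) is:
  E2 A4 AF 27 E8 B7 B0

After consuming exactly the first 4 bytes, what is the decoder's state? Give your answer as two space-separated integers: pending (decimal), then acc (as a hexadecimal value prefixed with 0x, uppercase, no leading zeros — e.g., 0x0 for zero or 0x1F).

Answer: 0 0x0

Derivation:
Byte[0]=E2: 3-byte lead. pending=2, acc=0x2
Byte[1]=A4: continuation. acc=(acc<<6)|0x24=0xA4, pending=1
Byte[2]=AF: continuation. acc=(acc<<6)|0x2F=0x292F, pending=0
Byte[3]=27: 1-byte. pending=0, acc=0x0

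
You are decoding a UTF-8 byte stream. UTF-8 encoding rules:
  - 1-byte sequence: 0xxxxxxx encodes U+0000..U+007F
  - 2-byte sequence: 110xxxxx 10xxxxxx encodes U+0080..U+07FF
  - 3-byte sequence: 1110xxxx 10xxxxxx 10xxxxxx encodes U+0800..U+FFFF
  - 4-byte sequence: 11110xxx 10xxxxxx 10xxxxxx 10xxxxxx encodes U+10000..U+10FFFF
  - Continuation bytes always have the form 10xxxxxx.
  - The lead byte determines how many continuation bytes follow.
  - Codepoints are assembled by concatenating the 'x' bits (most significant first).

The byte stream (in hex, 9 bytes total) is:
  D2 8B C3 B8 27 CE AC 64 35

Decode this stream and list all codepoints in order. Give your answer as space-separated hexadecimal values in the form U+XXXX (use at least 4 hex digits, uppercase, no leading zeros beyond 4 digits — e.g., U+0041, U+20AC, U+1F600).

Byte[0]=D2: 2-byte lead, need 1 cont bytes. acc=0x12
Byte[1]=8B: continuation. acc=(acc<<6)|0x0B=0x48B
Completed: cp=U+048B (starts at byte 0)
Byte[2]=C3: 2-byte lead, need 1 cont bytes. acc=0x3
Byte[3]=B8: continuation. acc=(acc<<6)|0x38=0xF8
Completed: cp=U+00F8 (starts at byte 2)
Byte[4]=27: 1-byte ASCII. cp=U+0027
Byte[5]=CE: 2-byte lead, need 1 cont bytes. acc=0xE
Byte[6]=AC: continuation. acc=(acc<<6)|0x2C=0x3AC
Completed: cp=U+03AC (starts at byte 5)
Byte[7]=64: 1-byte ASCII. cp=U+0064
Byte[8]=35: 1-byte ASCII. cp=U+0035

Answer: U+048B U+00F8 U+0027 U+03AC U+0064 U+0035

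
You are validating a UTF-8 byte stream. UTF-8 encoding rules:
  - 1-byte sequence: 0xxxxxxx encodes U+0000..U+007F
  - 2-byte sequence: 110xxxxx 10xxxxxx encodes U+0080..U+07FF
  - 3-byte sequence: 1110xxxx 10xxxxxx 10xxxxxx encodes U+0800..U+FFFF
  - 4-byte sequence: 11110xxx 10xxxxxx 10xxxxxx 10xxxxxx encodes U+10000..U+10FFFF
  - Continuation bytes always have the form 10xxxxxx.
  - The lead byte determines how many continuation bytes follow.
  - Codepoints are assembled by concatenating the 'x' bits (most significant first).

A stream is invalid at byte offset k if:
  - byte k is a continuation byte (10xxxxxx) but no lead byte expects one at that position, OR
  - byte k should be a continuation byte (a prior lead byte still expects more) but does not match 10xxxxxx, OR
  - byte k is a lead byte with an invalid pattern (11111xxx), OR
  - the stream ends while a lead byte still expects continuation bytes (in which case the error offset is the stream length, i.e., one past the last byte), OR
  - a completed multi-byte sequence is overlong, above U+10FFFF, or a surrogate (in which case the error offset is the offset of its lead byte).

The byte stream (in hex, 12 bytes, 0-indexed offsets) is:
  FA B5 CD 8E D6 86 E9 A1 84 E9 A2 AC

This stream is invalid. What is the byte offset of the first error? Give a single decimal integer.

Answer: 0

Derivation:
Byte[0]=FA: INVALID lead byte (not 0xxx/110x/1110/11110)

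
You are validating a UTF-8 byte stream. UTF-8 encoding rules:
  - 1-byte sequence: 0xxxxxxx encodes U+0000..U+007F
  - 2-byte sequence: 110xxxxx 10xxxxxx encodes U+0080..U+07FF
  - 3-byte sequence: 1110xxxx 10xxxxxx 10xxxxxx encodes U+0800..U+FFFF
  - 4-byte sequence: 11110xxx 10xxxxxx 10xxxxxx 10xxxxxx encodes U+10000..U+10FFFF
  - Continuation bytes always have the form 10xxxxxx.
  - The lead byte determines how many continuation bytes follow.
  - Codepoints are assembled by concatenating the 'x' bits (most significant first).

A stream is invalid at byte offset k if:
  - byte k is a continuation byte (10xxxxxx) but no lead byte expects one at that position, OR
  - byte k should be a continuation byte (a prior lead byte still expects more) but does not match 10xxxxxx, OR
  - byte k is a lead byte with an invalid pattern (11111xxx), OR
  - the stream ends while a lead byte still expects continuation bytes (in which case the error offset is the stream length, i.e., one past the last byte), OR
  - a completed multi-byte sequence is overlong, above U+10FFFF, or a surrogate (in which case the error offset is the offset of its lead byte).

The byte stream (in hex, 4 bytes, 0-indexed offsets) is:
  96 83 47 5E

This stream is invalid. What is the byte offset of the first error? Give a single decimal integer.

Byte[0]=96: INVALID lead byte (not 0xxx/110x/1110/11110)

Answer: 0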